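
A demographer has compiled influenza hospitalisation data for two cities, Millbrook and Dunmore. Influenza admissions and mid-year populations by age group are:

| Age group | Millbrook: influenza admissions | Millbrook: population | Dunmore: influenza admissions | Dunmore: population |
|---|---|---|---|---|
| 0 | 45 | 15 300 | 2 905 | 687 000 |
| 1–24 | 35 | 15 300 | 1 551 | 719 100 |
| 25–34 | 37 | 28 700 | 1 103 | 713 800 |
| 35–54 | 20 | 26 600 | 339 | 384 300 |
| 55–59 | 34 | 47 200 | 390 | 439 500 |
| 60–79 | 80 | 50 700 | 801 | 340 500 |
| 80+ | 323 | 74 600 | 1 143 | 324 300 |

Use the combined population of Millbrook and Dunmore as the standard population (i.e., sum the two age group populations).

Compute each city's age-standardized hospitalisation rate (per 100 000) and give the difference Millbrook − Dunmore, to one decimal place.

-28.8

Age-specific rates per 100 000 for Millbrook: 294.12, 228.76, 128.92, 75.19, 72.03, 157.79, 432.98.
For Dunmore: 422.85, 215.69, 154.53, 88.21, 88.74, 235.24, 352.45.
Combined standard total = 3 866 900; weights = 0.1816, 0.1899, 0.1920, 0.1063, 0.1259, 0.1012, 0.1032.
Millbrook: 0.1816×294.12 + 0.1899×228.76 + 0.1920×128.92 + 0.1063×75.19 + 0.1259×72.03 + 0.1012×157.79 + 0.1032×432.98 = 199.3011 per 100 000.
Dunmore: 0.1816×422.85 + 0.1899×215.69 + 0.1920×154.53 + 0.1063×88.21 + 0.1259×88.74 + 0.1012×235.24 + 0.1032×352.45 = 228.1308 per 100 000.
Difference = 199.3011 − 228.1308 = -28.8297.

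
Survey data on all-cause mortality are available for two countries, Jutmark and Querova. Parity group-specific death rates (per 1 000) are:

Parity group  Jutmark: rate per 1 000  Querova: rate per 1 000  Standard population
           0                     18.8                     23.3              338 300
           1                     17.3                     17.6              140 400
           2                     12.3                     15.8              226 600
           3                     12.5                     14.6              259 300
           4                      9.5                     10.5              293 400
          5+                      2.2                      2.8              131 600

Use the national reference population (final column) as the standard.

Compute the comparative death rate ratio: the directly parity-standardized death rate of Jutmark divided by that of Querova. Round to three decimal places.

Standard total = 1 389 600; weights = 0.2435, 0.1010, 0.1631, 0.1866, 0.2111, 0.0947.
Jutmark: 0.2435×18.8 + 0.1010×17.3 + 0.1631×12.3 + 0.1866×12.5 + 0.2111×9.5 + 0.0947×2.2 = 12.8772 per 1 000.
Querova: 0.2435×23.3 + 0.1010×17.6 + 0.1631×15.8 + 0.1866×14.6 + 0.2111×10.5 + 0.0947×2.8 = 15.2336 per 1 000.
Ratio = 12.8772 ÷ 15.2336 = 0.84532.

0.845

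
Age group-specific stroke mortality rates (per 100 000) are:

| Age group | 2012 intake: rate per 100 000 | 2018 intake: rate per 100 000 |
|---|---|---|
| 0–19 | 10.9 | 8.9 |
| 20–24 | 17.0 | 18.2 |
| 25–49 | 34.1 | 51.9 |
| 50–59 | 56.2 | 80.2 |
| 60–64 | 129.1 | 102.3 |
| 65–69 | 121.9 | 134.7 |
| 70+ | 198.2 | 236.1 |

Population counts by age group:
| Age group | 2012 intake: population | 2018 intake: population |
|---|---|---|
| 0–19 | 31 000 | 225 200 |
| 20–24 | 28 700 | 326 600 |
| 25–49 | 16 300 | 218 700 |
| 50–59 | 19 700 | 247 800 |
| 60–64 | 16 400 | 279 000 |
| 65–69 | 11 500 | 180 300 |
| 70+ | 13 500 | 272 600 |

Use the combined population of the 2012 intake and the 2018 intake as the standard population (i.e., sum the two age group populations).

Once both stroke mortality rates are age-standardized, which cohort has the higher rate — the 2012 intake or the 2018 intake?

Combined standard total = 1 887 300; weights = 0.1357, 0.1883, 0.1245, 0.1417, 0.1565, 0.1016, 0.1516.
The 2012 intake: 0.1357×10.9 + 0.1883×17.0 + 0.1245×34.1 + 0.1417×56.2 + 0.1565×129.1 + 0.1016×121.9 + 0.1516×198.2 = 79.5323 per 100 000.
The 2018 intake: 0.1357×8.9 + 0.1883×18.2 + 0.1245×51.9 + 0.1417×80.2 + 0.1565×102.3 + 0.1016×134.7 + 0.1516×236.1 = 87.9562 per 100 000.

2018 intake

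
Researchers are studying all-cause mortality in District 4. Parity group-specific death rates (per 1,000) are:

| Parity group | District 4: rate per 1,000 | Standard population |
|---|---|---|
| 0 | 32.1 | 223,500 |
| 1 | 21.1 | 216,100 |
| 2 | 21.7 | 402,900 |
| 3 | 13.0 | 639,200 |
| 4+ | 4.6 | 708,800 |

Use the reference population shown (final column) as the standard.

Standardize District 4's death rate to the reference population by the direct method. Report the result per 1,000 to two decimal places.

14.63

Standard total = 2,190,500; weights = 0.1020, 0.0987, 0.1839, 0.2918, 0.3236.
Standardized rate: 0.1020×32.1 + 0.0987×21.1 + 0.1839×21.7 + 0.2918×13.0 + 0.3236×4.6 = 14.6300 per 1,000.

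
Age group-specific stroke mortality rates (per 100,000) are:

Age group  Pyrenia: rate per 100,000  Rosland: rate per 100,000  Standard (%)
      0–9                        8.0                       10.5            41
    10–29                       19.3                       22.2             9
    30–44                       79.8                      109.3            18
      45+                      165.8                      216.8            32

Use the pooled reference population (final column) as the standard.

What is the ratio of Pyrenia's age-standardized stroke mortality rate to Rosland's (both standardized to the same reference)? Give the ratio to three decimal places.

Standard weights: 0.41, 0.09, 0.18, 0.32.
Pyrenia: 0.4100×8.0 + 0.0900×19.3 + 0.1800×79.8 + 0.3200×165.8 = 72.4370 per 100,000.
Rosland: 0.4100×10.5 + 0.0900×22.2 + 0.1800×109.3 + 0.3200×216.8 = 95.3530 per 100,000.
Ratio = 72.4370 ÷ 95.3530 = 0.75967.

0.760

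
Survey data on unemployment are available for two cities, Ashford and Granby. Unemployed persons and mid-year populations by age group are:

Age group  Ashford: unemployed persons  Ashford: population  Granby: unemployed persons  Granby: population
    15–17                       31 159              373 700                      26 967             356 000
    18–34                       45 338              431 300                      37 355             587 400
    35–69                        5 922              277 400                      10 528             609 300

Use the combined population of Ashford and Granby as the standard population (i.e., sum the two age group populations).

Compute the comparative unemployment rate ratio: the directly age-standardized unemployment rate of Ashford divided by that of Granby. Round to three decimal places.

Age-specific rates per 1 000 for Ashford: 83.380, 105.119, 21.348.
For Granby: 75.750, 63.594, 17.279.
Combined standard total = 2 635 100; weights = 0.2769, 0.3866, 0.3365.
Ashford: 0.2769×83.380 + 0.3866×105.119 + 0.3365×21.348 = 70.9107 per 1 000.
Granby: 0.2769×75.750 + 0.3866×63.594 + 0.3365×17.279 = 51.3753 per 1 000.
Ratio = 70.9107 ÷ 51.3753 = 1.38025.

1.380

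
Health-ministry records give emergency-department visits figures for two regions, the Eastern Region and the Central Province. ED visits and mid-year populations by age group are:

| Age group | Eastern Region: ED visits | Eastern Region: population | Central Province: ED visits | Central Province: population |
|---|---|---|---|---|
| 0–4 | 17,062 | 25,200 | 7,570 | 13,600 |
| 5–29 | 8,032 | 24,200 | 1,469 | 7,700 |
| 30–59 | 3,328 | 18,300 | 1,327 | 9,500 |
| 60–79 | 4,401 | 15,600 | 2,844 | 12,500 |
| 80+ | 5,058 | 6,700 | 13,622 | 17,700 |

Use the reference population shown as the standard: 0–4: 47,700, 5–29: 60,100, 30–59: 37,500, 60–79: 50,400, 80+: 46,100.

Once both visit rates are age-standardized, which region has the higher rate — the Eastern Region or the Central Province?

Age-specific rates per 1,000 for the Eastern Region: 677.063, 331.901, 181.858, 282.115, 754.925.
For the Central Province: 556.618, 190.779, 139.684, 227.520, 769.605.
Standard total = 241,800; weights = 0.1973, 0.2486, 0.1551, 0.2084, 0.1907.
The Eastern Region: 0.1973×677.063 + 0.2486×331.901 + 0.1551×181.858 + 0.2084×282.115 + 0.1907×754.925 = 446.9955 per 1,000.
The Central Province: 0.1973×556.618 + 0.2486×190.779 + 0.1551×139.684 + 0.2084×227.520 + 0.1907×769.605 = 373.0373 per 1,000.
The crude rates (420.90 vs 439.87) would put the Central Province higher, but that reflects its age composition; once standardized to a common age structure, the Eastern Region has the higher underlying rate.

Eastern Region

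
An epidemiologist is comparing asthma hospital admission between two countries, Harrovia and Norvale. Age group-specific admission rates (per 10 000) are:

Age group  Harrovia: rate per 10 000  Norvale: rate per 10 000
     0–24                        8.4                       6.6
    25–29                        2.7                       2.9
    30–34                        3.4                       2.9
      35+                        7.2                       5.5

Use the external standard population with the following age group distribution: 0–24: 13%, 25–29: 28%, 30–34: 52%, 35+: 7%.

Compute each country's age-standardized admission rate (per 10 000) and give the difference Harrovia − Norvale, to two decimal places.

0.56

Standard weights: 0.13, 0.28, 0.52, 0.07.
Harrovia: 0.1300×8.4 + 0.2800×2.7 + 0.5200×3.4 + 0.0700×7.2 = 4.1200 per 10 000.
Norvale: 0.1300×6.6 + 0.2800×2.9 + 0.5200×2.9 + 0.0700×5.5 = 3.5630 per 10 000.
Difference = 4.1200 − 3.5630 = 0.5570.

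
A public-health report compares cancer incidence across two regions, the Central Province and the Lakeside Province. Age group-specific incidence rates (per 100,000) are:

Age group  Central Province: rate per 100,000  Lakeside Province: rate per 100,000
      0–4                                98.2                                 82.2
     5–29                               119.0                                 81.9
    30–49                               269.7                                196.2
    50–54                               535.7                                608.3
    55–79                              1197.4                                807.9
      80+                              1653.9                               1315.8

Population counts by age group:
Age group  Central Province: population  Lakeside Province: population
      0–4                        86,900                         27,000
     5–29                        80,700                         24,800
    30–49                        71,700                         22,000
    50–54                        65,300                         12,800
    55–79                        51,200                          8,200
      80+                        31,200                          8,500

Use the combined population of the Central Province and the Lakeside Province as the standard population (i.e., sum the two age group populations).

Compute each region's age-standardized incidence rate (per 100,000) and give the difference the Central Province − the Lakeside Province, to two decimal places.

Combined standard total = 490,300; weights = 0.2323, 0.2152, 0.1911, 0.1593, 0.1212, 0.0810.
The Central Province: 0.2323×98.2 + 0.2152×119.0 + 0.1911×269.7 + 0.1593×535.7 + 0.1212×1197.4 + 0.0810×1653.9 = 464.2748 per 100,000.
The Lakeside Province: 0.2323×82.2 + 0.2152×81.9 + 0.1911×196.2 + 0.1593×608.3 + 0.1212×807.9 + 0.0810×1315.8 = 375.5287 per 100,000.
Difference = 464.2748 − 375.5287 = 88.7461.

88.75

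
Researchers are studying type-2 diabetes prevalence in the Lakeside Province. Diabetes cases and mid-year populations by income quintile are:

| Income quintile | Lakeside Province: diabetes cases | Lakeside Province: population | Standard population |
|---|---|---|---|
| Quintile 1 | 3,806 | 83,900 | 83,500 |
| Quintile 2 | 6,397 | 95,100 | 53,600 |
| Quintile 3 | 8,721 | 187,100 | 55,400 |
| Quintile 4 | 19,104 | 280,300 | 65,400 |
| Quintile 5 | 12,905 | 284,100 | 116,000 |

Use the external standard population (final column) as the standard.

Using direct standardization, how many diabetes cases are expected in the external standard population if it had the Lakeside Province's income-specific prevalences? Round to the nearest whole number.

19702

Income-specific rates per 1,000 for the Lakeside Province: 45.364, 67.266, 46.611, 68.156, 45.424.
Expected diabetes cases = Σ (standard pop × income-specific rate ÷ 1,000)
= 83,500×45.364/1,000 + 53,600×67.266/1,000 + 55,400×46.611/1,000 + 65,400×68.156/1,000 + 116,000×45.424/1,000
= 3787.85 + 3605.46 + 2582.27 + 4457.37 + 5269.20 = 19702.16.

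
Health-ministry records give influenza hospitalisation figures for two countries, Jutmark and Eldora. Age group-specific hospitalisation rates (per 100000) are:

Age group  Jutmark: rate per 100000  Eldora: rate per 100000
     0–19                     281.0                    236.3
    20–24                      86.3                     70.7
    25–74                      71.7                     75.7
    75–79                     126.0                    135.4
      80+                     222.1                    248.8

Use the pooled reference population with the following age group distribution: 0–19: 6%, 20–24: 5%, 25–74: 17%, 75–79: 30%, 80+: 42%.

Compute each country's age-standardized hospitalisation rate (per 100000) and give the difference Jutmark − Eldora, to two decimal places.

Standard weights: 0.06, 0.05, 0.17, 0.30, 0.42.
Jutmark: 0.0600×281.0 + 0.0500×86.3 + 0.1700×71.7 + 0.3000×126.0 + 0.4200×222.1 = 164.4460 per 100000.
Eldora: 0.0600×236.3 + 0.0500×70.7 + 0.1700×75.7 + 0.3000×135.4 + 0.4200×248.8 = 175.6980 per 100000.
Difference = 164.4460 − 175.6980 = -11.2520.

-11.25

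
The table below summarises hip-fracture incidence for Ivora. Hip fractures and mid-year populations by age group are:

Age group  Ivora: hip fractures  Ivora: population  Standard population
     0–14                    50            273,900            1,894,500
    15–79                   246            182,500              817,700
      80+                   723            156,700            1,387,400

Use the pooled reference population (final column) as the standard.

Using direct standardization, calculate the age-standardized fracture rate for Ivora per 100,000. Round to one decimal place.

Age-specific rates per 100,000 for Ivora: 18.25, 134.79, 461.39.
Standard total = 4,099,600; weights = 0.4621, 0.1995, 0.3384.
Standardized rate: 0.4621×18.25 + 0.1995×134.79 + 0.3384×461.39 = 191.4673 per 100,000.

191.5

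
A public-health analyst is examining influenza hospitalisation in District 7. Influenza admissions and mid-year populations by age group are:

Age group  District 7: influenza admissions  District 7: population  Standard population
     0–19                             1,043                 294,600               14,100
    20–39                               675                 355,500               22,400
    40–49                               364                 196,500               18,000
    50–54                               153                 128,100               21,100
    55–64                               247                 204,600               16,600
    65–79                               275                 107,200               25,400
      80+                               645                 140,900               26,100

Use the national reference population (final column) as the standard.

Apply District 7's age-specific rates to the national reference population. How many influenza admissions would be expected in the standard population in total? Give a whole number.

Age-specific rates per 100,000 for District 7: 354.04, 189.87, 185.24, 119.44, 120.72, 256.53, 457.77.
Expected influenza admissions = Σ (standard pop × age-specific rate ÷ 100,000)
= 14,100×354.04/100,000 + 22,400×189.87/100,000 + 18,000×185.24/100,000 + 21,100×119.44/100,000 + 16,600×120.72/100,000 + 25,400×256.53/100,000 + 26,100×457.77/100,000
= 49.92 + 42.53 + 33.34 + 25.20 + 20.04 + 65.16 + 119.48 = 355.67.

356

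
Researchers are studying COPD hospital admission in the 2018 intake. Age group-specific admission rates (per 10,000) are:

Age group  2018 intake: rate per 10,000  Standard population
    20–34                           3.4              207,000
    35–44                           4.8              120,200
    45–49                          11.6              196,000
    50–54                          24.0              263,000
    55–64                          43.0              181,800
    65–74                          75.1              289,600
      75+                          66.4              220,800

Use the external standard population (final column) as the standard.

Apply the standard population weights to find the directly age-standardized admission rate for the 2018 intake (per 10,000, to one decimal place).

Standard total = 1,478,400; weights = 0.1400, 0.0813, 0.1326, 0.1779, 0.1230, 0.1959, 0.1494.
Standardized rate: 0.1400×3.4 + 0.0813×4.8 + 0.1326×11.6 + 0.1779×24.0 + 0.1230×43.0 + 0.1959×75.1 + 0.1494×66.4 = 36.5894 per 10,000.

36.6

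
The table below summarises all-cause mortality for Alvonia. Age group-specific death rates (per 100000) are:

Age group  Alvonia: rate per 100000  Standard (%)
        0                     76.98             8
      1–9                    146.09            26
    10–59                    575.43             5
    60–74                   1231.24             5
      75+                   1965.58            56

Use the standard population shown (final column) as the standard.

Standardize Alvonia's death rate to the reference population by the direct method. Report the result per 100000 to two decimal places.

Standard weights: 0.08, 0.26, 0.05, 0.05, 0.56.
Standardized rate: 0.0800×76.98 + 0.2600×146.09 + 0.0500×575.43 + 0.0500×1231.24 + 0.5600×1965.58 = 1235.2001 per 100000.

1235.20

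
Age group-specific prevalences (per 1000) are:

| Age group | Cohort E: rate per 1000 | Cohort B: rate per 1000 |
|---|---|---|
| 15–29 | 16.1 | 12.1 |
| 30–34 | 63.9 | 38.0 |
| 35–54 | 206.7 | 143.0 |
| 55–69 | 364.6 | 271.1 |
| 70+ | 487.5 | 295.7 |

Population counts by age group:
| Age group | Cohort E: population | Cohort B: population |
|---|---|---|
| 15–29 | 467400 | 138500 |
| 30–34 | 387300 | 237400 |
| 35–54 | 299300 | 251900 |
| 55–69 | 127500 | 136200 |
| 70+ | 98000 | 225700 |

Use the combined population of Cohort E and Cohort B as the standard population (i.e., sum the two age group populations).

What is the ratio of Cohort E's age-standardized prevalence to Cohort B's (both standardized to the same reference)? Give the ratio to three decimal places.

Combined standard total = 2369200; weights = 0.2557, 0.2637, 0.2327, 0.1113, 0.1366.
Cohort E: 0.2557×16.1 + 0.2637×63.9 + 0.2327×206.7 + 0.1113×364.6 + 0.1366×487.5 = 176.2431 per 1000.
Cohort B: 0.2557×12.1 + 0.2637×38.0 + 0.2327×143.0 + 0.1113×271.1 + 0.1366×295.7 = 116.9588 per 1000.
Ratio = 176.2431 ÷ 116.9588 = 1.50688.

1.507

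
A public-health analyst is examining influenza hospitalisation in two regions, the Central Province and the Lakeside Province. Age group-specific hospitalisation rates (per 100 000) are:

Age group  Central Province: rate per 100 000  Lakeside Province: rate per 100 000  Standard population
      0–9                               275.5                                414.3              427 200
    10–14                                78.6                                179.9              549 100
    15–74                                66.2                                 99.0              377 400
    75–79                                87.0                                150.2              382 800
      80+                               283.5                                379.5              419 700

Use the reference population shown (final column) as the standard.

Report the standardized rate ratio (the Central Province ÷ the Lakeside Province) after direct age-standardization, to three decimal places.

Standard total = 2 156 200; weights = 0.1981, 0.2547, 0.1750, 0.1775, 0.1946.
The Central Province: 0.1981×275.5 + 0.2547×78.6 + 0.1750×66.2 + 0.1775×87.0 + 0.1946×283.5 = 156.8154 per 100 000.
The Lakeside Province: 0.1981×414.3 + 0.2547×179.9 + 0.1750×99.0 + 0.1775×150.2 + 0.1946×379.5 = 245.7598 per 100 000.
Ratio = 156.8154 ÷ 245.7598 = 0.63808.

0.638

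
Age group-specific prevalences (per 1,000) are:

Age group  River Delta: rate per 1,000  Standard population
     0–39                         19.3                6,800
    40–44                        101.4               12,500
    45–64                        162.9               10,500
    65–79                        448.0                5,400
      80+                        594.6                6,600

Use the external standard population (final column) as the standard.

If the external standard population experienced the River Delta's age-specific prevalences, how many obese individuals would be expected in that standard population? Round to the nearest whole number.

9453

Expected obese individuals = Σ (standard pop × age-specific rate ÷ 1,000)
= 6,800×19.3/1,000 + 12,500×101.4/1,000 + 10,500×162.9/1,000 + 5,400×448.0/1,000 + 6,600×594.6/1,000
= 131.24 + 1267.50 + 1710.45 + 2419.20 + 3924.36 = 9452.75.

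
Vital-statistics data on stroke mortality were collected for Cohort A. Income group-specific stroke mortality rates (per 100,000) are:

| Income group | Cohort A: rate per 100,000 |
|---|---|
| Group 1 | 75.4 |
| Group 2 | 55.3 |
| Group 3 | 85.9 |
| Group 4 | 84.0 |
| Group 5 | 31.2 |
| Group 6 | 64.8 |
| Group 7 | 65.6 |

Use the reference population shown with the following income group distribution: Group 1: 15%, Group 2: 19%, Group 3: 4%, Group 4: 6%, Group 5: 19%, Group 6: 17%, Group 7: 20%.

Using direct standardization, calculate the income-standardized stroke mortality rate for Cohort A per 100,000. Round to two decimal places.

Standard weights: 0.15, 0.19, 0.04, 0.06, 0.19, 0.17, 0.20.
Standardized rate: 0.1500×75.4 + 0.1900×55.3 + 0.0400×85.9 + 0.0600×84.0 + 0.1900×31.2 + 0.1700×64.8 + 0.2000×65.6 = 60.3570 per 100,000.

60.36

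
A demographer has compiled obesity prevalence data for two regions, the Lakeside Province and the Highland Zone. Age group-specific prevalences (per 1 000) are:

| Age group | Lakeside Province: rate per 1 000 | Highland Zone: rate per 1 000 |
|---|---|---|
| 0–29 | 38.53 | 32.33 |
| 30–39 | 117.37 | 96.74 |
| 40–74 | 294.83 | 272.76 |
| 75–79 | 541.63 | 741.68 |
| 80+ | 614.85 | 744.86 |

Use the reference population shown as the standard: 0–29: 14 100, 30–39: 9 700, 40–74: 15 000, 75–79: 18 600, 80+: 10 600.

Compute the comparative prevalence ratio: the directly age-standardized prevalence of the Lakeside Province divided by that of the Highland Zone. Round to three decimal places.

0.835

Standard total = 68 000; weights = 0.2074, 0.1426, 0.2206, 0.2735, 0.1559.
The Lakeside Province: 0.2074×38.53 + 0.1426×117.37 + 0.2206×294.83 + 0.2735×541.63 + 0.1559×614.85 = 333.7638 per 1 000.
The Highland Zone: 0.2074×32.33 + 0.1426×96.74 + 0.2206×272.76 + 0.2735×741.68 + 0.1559×744.86 = 399.6529 per 1 000.
Ratio = 333.7638 ÷ 399.6529 = 0.83513.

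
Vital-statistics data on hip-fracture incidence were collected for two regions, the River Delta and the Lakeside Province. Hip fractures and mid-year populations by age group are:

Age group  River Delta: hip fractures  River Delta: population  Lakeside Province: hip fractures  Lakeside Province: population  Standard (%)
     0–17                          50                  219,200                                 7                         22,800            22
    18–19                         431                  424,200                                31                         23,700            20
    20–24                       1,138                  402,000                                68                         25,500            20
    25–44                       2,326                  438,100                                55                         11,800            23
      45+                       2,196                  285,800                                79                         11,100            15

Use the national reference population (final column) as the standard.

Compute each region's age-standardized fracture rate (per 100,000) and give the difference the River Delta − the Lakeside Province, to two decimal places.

19.12

Age-specific rates per 100,000 for the River Delta: 22.81, 101.60, 283.08, 530.93, 768.37.
For the Lakeside Province: 30.70, 130.80, 266.67, 466.10, 711.71.
Standard weights: 0.22, 0.20, 0.20, 0.23, 0.15.
The River Delta: 0.2200×22.81 + 0.2000×101.60 + 0.2000×283.08 + 0.2300×530.93 + 0.1500×768.37 = 319.3249 per 100,000.
The Lakeside Province: 0.2200×30.70 + 0.2000×130.80 + 0.2000×266.67 + 0.2300×466.10 + 0.1500×711.71 = 300.2082 per 100,000.
Difference = 319.3249 − 300.2082 = 19.1167.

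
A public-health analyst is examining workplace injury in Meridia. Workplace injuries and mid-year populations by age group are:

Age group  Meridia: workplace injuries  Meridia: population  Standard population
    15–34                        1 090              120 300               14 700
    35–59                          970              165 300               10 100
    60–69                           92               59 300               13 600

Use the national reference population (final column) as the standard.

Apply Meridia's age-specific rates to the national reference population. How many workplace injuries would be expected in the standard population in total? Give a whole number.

Age-specific rates per 10 000 for Meridia: 90.61, 58.68, 15.51.
Expected workplace injuries = Σ (standard pop × age-specific rate ÷ 10 000)
= 14 700×90.61/10 000 + 10 100×58.68/10 000 + 13 600×15.51/10 000
= 133.19 + 59.27 + 21.10 = 213.56.

214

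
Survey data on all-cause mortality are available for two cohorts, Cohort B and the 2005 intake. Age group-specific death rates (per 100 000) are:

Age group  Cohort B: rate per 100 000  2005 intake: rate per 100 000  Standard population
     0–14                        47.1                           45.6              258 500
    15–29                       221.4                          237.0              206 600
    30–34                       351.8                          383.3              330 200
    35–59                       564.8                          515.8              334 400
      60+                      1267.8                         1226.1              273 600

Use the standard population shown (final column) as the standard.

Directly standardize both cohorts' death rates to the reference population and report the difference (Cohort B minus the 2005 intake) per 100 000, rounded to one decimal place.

Standard total = 1 403 300; weights = 0.1842, 0.1472, 0.2353, 0.2383, 0.1950.
Cohort B: 0.1842×47.1 + 0.1472×221.4 + 0.2353×351.8 + 0.2383×564.8 + 0.1950×1267.8 = 505.8221 per 100 000.
The 2005 intake: 0.1842×45.6 + 0.1472×237.0 + 0.2353×383.3 + 0.2383×515.8 + 0.1950×1226.1 = 495.4478 per 100 000.
Difference = 505.8221 − 495.4478 = 10.3743.

10.4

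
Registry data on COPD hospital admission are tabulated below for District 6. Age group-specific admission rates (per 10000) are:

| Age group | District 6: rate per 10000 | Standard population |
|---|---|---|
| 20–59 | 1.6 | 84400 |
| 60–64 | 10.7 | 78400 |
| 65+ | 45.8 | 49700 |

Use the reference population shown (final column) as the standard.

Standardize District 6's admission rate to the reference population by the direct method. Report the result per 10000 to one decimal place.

15.3

Standard total = 212500; weights = 0.3972, 0.3689, 0.2339.
Standardized rate: 0.3972×1.6 + 0.3689×10.7 + 0.2339×45.8 = 15.2950 per 10000.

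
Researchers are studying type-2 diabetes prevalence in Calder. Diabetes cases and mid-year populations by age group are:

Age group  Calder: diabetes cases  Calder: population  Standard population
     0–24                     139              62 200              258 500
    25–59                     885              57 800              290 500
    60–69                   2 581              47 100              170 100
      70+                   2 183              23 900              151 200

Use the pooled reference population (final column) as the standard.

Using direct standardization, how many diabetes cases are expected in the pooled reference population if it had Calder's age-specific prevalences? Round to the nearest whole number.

28157

Age-specific rates per 1 000 for Calder: 2.235, 15.311, 54.798, 91.339.
Expected diabetes cases = Σ (standard pop × age-specific rate ÷ 1 000)
= 258 500×2.235/1 000 + 290 500×15.311/1 000 + 170 100×54.798/1 000 + 151 200×91.339/1 000
= 577.68 + 4447.97 + 9321.19 + 13810.44 = 28157.28.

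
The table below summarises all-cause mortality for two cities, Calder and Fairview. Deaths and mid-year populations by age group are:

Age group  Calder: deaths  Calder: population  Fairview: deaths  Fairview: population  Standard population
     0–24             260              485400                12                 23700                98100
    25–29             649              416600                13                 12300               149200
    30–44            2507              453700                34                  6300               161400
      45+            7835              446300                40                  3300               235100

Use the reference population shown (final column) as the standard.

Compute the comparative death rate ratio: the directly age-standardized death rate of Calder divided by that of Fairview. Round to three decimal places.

1.350

Age-specific rates per 1000 for Calder: 0.536, 1.558, 5.526, 17.555.
For Fairview: 0.506, 1.057, 5.397, 12.121.
Standard total = 643800; weights = 0.1524, 0.2317, 0.2507, 0.3652.
Calder: 0.1524×0.536 + 0.2317×1.558 + 0.2507×5.526 + 0.3652×17.555 = 8.2388 per 1000.
Fairview: 0.1524×0.506 + 0.2317×1.057 + 0.2507×5.397 + 0.3652×12.121 = 6.1014 per 1000.
Ratio = 8.2388 ÷ 6.1014 = 1.35030.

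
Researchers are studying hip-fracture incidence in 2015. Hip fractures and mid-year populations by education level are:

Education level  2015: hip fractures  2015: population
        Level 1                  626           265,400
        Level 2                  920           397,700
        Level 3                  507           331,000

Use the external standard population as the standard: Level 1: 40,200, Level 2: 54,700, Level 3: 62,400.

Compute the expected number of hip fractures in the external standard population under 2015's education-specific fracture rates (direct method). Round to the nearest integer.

Education-specific rates per 100,000 for 2015: 235.87, 231.33, 153.17.
Expected hip fractures = Σ (standard pop × education-specific rate ÷ 100,000)
= 40,200×235.87/100,000 + 54,700×231.33/100,000 + 62,400×153.17/100,000
= 94.82 + 126.54 + 95.58 = 316.94.

317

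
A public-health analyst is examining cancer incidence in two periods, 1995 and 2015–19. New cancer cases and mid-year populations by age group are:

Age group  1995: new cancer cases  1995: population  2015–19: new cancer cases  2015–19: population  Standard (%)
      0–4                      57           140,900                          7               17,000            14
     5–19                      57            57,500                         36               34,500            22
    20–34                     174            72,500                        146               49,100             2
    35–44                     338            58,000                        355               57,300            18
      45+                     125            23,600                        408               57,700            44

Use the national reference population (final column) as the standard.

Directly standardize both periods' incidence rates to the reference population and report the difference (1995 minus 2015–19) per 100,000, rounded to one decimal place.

-87.1

Age-specific rates per 100,000 for 1995: 40.45, 99.13, 240.00, 582.76, 529.66.
For 2015–19: 41.18, 104.35, 297.35, 619.55, 707.11.
Standard weights: 0.14, 0.22, 0.02, 0.18, 0.44.
1995: 0.1400×40.45 + 0.2200×99.13 + 0.0200×240.00 + 0.1800×582.76 + 0.4400×529.66 = 370.2197 per 100,000.
2015–19: 0.1400×41.18 + 0.2200×104.35 + 0.0200×297.35 + 0.1800×619.55 + 0.4400×707.11 = 457.3131 per 100,000.
Difference = 370.2197 − 457.3131 = -87.0934.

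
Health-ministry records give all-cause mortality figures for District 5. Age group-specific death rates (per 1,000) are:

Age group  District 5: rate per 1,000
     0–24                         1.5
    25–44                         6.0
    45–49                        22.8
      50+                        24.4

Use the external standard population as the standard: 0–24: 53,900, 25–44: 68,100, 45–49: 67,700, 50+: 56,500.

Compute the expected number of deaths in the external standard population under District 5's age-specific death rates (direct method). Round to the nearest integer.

Expected deaths = Σ (standard pop × age-specific rate ÷ 1,000)
= 53,900×1.5/1,000 + 68,100×6.0/1,000 + 67,700×22.8/1,000 + 56,500×24.4/1,000
= 80.85 + 408.60 + 1543.56 + 1378.60 = 3411.61.

3412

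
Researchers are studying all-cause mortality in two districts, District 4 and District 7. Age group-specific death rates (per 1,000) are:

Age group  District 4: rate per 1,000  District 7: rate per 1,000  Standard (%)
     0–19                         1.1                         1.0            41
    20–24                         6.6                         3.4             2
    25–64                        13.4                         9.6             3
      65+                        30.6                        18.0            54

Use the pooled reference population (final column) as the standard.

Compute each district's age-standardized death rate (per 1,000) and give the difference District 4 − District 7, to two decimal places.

7.02

Standard weights: 0.41, 0.02, 0.03, 0.54.
District 4: 0.4100×1.1 + 0.0200×6.6 + 0.0300×13.4 + 0.5400×30.6 = 17.5090 per 1,000.
District 7: 0.4100×1.0 + 0.0200×3.4 + 0.0300×9.6 + 0.5400×18.0 = 10.4860 per 1,000.
Difference = 17.5090 − 10.4860 = 7.0230.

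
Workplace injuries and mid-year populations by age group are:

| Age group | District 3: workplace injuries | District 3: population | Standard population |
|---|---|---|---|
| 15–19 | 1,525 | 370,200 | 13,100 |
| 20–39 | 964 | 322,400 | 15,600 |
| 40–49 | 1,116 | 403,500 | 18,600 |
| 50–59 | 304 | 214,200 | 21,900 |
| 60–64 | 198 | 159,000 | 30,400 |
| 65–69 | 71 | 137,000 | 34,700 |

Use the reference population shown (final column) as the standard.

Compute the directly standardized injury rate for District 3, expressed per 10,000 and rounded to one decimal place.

Age-specific rates per 10,000 for District 3: 41.19, 29.90, 27.66, 14.19, 12.45, 5.18.
Standard total = 134,300; weights = 0.0975, 0.1162, 0.1385, 0.1631, 0.2264, 0.2584.
Standardized rate: 0.0975×41.19 + 0.1162×29.90 + 0.1385×27.66 + 0.1631×14.19 + 0.2264×12.45 + 0.2584×5.18 = 17.7941 per 10,000.

17.8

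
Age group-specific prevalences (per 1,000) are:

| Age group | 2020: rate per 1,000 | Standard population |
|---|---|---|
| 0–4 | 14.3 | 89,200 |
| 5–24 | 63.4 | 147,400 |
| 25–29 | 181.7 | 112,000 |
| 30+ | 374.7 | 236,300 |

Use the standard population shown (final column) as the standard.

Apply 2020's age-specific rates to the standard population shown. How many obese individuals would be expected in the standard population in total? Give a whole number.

119513

Expected obese individuals = Σ (standard pop × age-specific rate ÷ 1,000)
= 89,200×14.3/1,000 + 147,400×63.4/1,000 + 112,000×181.7/1,000 + 236,300×374.7/1,000
= 1275.56 + 9345.16 + 20350.40 + 88541.61 = 119512.73.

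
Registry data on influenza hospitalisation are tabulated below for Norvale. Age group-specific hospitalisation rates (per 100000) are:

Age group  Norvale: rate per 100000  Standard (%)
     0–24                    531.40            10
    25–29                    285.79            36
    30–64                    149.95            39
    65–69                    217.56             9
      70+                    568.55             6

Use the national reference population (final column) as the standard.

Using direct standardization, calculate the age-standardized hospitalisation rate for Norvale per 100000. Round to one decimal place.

268.2

Standard weights: 0.10, 0.36, 0.39, 0.09, 0.06.
Standardized rate: 0.1000×531.40 + 0.3600×285.79 + 0.3900×149.95 + 0.0900×217.56 + 0.0600×568.55 = 268.1983 per 100000.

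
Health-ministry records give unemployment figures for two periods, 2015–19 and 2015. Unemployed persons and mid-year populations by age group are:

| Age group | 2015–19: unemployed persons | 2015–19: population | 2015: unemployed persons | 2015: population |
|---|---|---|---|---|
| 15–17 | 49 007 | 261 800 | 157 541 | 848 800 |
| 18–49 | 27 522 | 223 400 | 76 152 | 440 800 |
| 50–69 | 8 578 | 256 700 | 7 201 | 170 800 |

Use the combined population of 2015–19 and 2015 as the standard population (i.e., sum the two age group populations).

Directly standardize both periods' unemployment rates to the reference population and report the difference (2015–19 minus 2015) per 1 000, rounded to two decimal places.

-15.84

Age-specific rates per 1 000 for 2015–19: 187.193, 123.196, 33.416.
For 2015: 185.604, 172.759, 42.160.
Combined standard total = 2 202 300; weights = 0.5043, 0.3016, 0.1941.
2015–19: 0.5043×187.193 + 0.3016×123.196 + 0.1941×33.416 = 138.0413 per 1 000.
2015: 0.5043×185.604 + 0.3016×172.759 + 0.1941×42.160 = 153.8855 per 1 000.
Difference = 138.0413 − 153.8855 = -15.8442.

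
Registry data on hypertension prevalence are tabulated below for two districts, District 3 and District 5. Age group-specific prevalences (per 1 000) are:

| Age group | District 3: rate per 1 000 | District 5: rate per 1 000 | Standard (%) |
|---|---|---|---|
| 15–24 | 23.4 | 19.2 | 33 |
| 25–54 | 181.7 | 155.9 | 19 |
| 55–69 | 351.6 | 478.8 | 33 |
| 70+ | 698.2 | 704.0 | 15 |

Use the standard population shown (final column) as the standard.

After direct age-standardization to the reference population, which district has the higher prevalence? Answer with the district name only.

Standard weights: 0.33, 0.19, 0.33, 0.15.
District 3: 0.3300×23.4 + 0.1900×181.7 + 0.3300×351.6 + 0.1500×698.2 = 263.0030 per 1 000.
District 5: 0.3300×19.2 + 0.1900×155.9 + 0.3300×478.8 + 0.1500×704.0 = 299.5610 per 1 000.

District 5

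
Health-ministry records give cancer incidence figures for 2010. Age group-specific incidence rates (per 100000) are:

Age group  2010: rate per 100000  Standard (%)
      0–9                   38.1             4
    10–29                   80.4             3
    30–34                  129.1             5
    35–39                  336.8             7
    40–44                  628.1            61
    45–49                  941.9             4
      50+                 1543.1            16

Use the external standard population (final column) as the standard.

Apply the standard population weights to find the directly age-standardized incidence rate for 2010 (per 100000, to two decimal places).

Standard weights: 0.04, 0.03, 0.05, 0.07, 0.61, 0.04, 0.16.
Standardized rate: 0.0400×38.1 + 0.0300×80.4 + 0.0500×129.1 + 0.0700×336.8 + 0.6100×628.1 + 0.0400×941.9 + 0.1600×1543.1 = 701.6800 per 100000.

701.68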